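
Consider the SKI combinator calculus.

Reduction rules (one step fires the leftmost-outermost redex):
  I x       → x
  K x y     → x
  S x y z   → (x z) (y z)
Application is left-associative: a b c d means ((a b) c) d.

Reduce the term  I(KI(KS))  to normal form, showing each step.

  start: I(KI(KS))
  [1] KI(KS)
  [2] I

Answer: normal form = I  (in 2 steps)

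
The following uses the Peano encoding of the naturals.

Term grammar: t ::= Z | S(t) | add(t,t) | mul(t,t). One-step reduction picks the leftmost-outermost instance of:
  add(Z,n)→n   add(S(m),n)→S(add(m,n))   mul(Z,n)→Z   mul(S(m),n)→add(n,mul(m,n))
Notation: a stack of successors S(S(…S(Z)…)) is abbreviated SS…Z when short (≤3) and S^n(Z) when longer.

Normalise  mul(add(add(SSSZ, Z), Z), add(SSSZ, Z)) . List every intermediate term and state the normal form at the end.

  start: mul(add(add(SSSZ, Z), Z), add(SSSZ, Z))
  [1] mul(add(S(add(SSZ, Z)), Z), add(SSSZ, Z))
  [2] mul(S(add(add(SSZ, Z), Z)), add(SSSZ, Z))
  [3] add(add(SSSZ, Z), mul(add(add(SSZ, Z), Z), add(SSSZ, Z)))
  [4] add(S(add(SSZ, Z)), mul(add(add(SSZ, Z), Z), add(SSSZ, Z)))
  [5] S(add(add(SSZ, Z), mul(add(add(SSZ, Z), Z), add(SSSZ, Z))))
  [6] S(add(S(add(SZ, Z)), mul(add(add(SSZ, Z), Z), add(SSSZ, Z))))
  [7] S(S(add(add(SZ, Z), mul(add(add(SSZ, Z), Z), add(SSSZ, Z)))))
  [8] S(S(add(S(add(Z, Z)), mul(add(add(SSZ, Z), Z), add(SSSZ, Z)))))
  [9] S(S(S(add(add(Z, Z), mul(add(add(SSZ, Z), Z), add(SSSZ, Z))))))
  [10] S(S(S(add(Z, mul(add(add(SSZ, Z), Z), add(SSSZ, Z))))))
  [11] S(S(S(mul(add(add(SSZ, Z), Z), add(SSSZ, Z)))))
  [12] S(S(S(mul(add(S(add(SZ, Z)), Z), add(SSSZ, Z)))))
  [13] S(S(S(mul(S(add(add(SZ, Z), Z)), add(SSSZ, Z)))))
  [14] S(S(S(add(add(SSSZ, Z), mul(add(add(SZ, Z), Z), add(SSSZ, Z))))))
  [15] S(S(S(add(S(add(SSZ, Z)), mul(add(add(SZ, Z), Z), add(SSSZ, Z))))))
  [16] S(S(S(S(add(add(SSZ, Z), mul(add(add(SZ, Z), Z), add(SSSZ, Z)))))))
  [17] S(S(S(S(add(S(add(SZ, Z)), mul(add(add(SZ, Z), Z), add(SSSZ, Z)))))))
  [18] S(S(S(S(S(add(add(SZ, Z), mul(add(add(SZ, Z), Z), add(SSSZ, Z))))))))
  [19] S(S(S(S(S(add(S(add(Z, Z)), mul(add(add(SZ, Z), Z), add(SSSZ, Z))))))))
  [20] S(S(S(S(S(S(add(add(Z, Z), mul(add(add(SZ, Z), Z), add(SSSZ, Z)))))))))
  [21] S(S(S(S(S(S(add(Z, mul(add(add(SZ, Z), Z), add(SSSZ, Z)))))))))
  [22] S(S(S(S(S(S(mul(add(add(SZ, Z), Z), add(SSSZ, Z))))))))
  [23] S(S(S(S(S(S(mul(add(S(add(Z, Z)), Z), add(SSSZ, Z))))))))
  [24] S(S(S(S(S(S(mul(S(add(add(Z, Z), Z)), add(SSSZ, Z))))))))
  [25] S(S(S(S(S(S(add(add(SSSZ, Z), mul(add(add(Z, Z), Z), add(SSSZ, Z)))))))))
  [26] S(S(S(S(S(S(add(S(add(SSZ, Z)), mul(add(add(Z, Z), Z), add(SSSZ, Z)))))))))
  [27] S(S(S(S(S(S(S(add(add(SSZ, Z), mul(add(add(Z, Z), Z), add(SSSZ, Z))))))))))
  [28] S(S(S(S(S(S(S(add(S(add(SZ, Z)), mul(add(add(Z, Z), Z), add(SSSZ, Z))))))))))
  [29] S(S(S(S(S(S(S(S(add(add(SZ, Z), mul(add(add(Z, Z), Z), add(SSSZ, Z)))))))))))
  [30] S(S(S(S(S(S(S(S(add(S(add(Z, Z)), mul(add(add(Z, Z), Z), add(SSSZ, Z)))))))))))
  [31] S(S(S(S(S(S(S(S(S(add(add(Z, Z), mul(add(add(Z, Z), Z), add(SSSZ, Z))))))))))))
  [32] S(S(S(S(S(S(S(S(S(add(Z, mul(add(add(Z, Z), Z), add(SSSZ, Z))))))))))))
  [33] S(S(S(S(S(S(S(S(S(mul(add(add(Z, Z), Z), add(SSSZ, Z)))))))))))
  [34] S(S(S(S(S(S(S(S(S(mul(add(Z, Z), add(SSSZ, Z)))))))))))
  [35] S(S(S(S(S(S(S(S(S(mul(Z, add(SSSZ, Z)))))))))))
  [36] S^9(Z)

Answer: normal form = S^9(Z)  (in 36 steps)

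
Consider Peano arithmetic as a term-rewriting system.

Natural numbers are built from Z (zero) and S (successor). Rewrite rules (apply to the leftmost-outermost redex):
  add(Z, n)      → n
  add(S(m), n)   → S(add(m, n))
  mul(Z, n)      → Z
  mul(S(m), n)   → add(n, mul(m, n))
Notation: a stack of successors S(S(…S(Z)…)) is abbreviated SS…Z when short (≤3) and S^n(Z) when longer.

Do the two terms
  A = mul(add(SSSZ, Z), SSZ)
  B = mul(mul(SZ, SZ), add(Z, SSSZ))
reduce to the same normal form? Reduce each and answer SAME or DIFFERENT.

Term A:
  start: mul(add(SSSZ, Z), SSZ)
  [1] mul(S(add(SSZ, Z)), SSZ)
  [2] add(SSZ, mul(add(SSZ, Z), SSZ))
  [3] S(add(SZ, mul(add(SSZ, Z), SSZ)))
  [4] S(S(add(Z, mul(add(SSZ, Z), SSZ))))
  [5] S(S(mul(add(SSZ, Z), SSZ)))
  [6] S(S(mul(S(add(SZ, Z)), SSZ)))
  [7] S(S(add(SSZ, mul(add(SZ, Z), SSZ))))
  [8] S(S(S(add(SZ, mul(add(SZ, Z), SSZ)))))
  [9] S(S(S(S(add(Z, mul(add(SZ, Z), SSZ))))))
  [10] S(S(S(S(mul(add(SZ, Z), SSZ)))))
  [11] S(S(S(S(mul(S(add(Z, Z)), SSZ)))))
  [12] S(S(S(S(add(SSZ, mul(add(Z, Z), SSZ))))))
  [13] S(S(S(S(S(add(SZ, mul(add(Z, Z), SSZ)))))))
  [14] S(S(S(S(S(S(add(Z, mul(add(Z, Z), SSZ))))))))
  [15] S(S(S(S(S(S(mul(add(Z, Z), SSZ)))))))
  [16] S(S(S(S(S(S(mul(Z, SSZ)))))))
  [17] S^6(Z)

Term B:
  start: mul(mul(SZ, SZ), add(Z, SSSZ))
  [1] mul(add(SZ, mul(Z, SZ)), add(Z, SSSZ))
  [2] mul(S(add(Z, mul(Z, SZ))), add(Z, SSSZ))
  [3] add(add(Z, SSSZ), mul(add(Z, mul(Z, SZ)), add(Z, SSSZ)))
  [4] add(SSSZ, mul(add(Z, mul(Z, SZ)), add(Z, SSSZ)))
  [5] S(add(SSZ, mul(add(Z, mul(Z, SZ)), add(Z, SSSZ))))
  [6] S(S(add(SZ, mul(add(Z, mul(Z, SZ)), add(Z, SSSZ)))))
  [7] S(S(S(add(Z, mul(add(Z, mul(Z, SZ)), add(Z, SSSZ))))))
  [8] S(S(S(mul(add(Z, mul(Z, SZ)), add(Z, SSSZ)))))
  [9] S(S(S(mul(mul(Z, SZ), add(Z, SSSZ)))))
  [10] S(S(S(mul(Z, add(Z, SSSZ)))))
  [11] SSSZ

Answer: DIFFERENT — A ⇓ S^6(Z), B ⇓ SSSZ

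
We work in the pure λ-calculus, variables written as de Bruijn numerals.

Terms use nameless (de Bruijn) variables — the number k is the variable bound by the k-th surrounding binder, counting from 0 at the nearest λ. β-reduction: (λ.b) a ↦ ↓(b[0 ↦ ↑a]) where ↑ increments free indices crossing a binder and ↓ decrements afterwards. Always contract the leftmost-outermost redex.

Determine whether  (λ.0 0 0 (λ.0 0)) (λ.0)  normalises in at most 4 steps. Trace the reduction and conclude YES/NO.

  start: (λ.0 0 0 (λ.0 0)) (λ.0)
  step 1: (λ.0) (λ.0) (λ.0) (λ.0 0)
  step 2: (λ.0) (λ.0) (λ.0 0)
  step 3: (λ.0) (λ.0 0)
  step 4: λ.0 0

Answer: YES — reaches normal form λ.0 0 in 4 ≤ 4 steps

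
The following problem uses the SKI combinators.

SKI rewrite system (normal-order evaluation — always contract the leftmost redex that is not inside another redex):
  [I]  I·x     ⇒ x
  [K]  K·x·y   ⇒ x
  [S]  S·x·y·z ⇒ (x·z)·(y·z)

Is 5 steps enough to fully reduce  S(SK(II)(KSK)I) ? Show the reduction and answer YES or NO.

Answer: YES — reaches normal form S(SI) in 3 ≤ 5 steps

Derivation:
  start: S(SK(II)(KSK)I)
  [1] S(K(KSK)(II(KSK))I)
  [2] S(KSKI)
  [3] S(SI)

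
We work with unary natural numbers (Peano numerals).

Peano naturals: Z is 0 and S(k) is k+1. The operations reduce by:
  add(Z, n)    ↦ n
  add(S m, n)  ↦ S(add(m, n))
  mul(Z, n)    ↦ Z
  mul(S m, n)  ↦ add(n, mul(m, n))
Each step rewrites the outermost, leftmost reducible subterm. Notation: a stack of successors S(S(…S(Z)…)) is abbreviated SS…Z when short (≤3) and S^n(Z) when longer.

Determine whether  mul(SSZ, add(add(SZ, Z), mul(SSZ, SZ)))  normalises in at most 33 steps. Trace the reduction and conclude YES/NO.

  start: mul(SSZ, add(add(SZ, Z), mul(SSZ, SZ)))
  →1  add(add(add(SZ, Z), mul(SSZ, SZ)), mul(SZ, add(add(SZ, Z), mul(SSZ, SZ))))
  →2  add(add(S(add(Z, Z)), mul(SSZ, SZ)), mul(SZ, add(add(SZ, Z), mul(SSZ, SZ))))
  →3  add(S(add(add(Z, Z), mul(SSZ, SZ))), mul(SZ, add(add(SZ, Z), mul(SSZ, SZ))))
  →4  S(add(add(add(Z, Z), mul(SSZ, SZ)), mul(SZ, add(add(SZ, Z), mul(SSZ, SZ)))))
  →5  S(add(add(Z, mul(SSZ, SZ)), mul(SZ, add(add(SZ, Z), mul(SSZ, SZ)))))
  →6  S(add(mul(SSZ, SZ), mul(SZ, add(add(SZ, Z), mul(SSZ, SZ)))))
  →7  S(add(add(SZ, mul(SZ, SZ)), mul(SZ, add(add(SZ, Z), mul(SSZ, SZ)))))
  →8  S(add(S(add(Z, mul(SZ, SZ))), mul(SZ, add(add(SZ, Z), mul(SSZ, SZ)))))
  →9  S(S(add(add(Z, mul(SZ, SZ)), mul(SZ, add(add(SZ, Z), mul(SSZ, SZ))))))
  →10  S(S(add(mul(SZ, SZ), mul(SZ, add(add(SZ, Z), mul(SSZ, SZ))))))
  →11  S(S(add(add(SZ, mul(Z, SZ)), mul(SZ, add(add(SZ, Z), mul(SSZ, SZ))))))
  →12  S(S(add(S(add(Z, mul(Z, SZ))), mul(SZ, add(add(SZ, Z), mul(SSZ, SZ))))))
  →13  S(S(S(add(add(Z, mul(Z, SZ)), mul(SZ, add(add(SZ, Z), mul(SSZ, SZ)))))))
  →14  S(S(S(add(mul(Z, SZ), mul(SZ, add(add(SZ, Z), mul(SSZ, SZ)))))))
  →15  S(S(S(add(Z, mul(SZ, add(add(SZ, Z), mul(SSZ, SZ)))))))
  →16  S(S(S(mul(SZ, add(add(SZ, Z), mul(SSZ, SZ))))))
  →17  S(S(S(add(add(add(SZ, Z), mul(SSZ, SZ)), mul(Z, add(add(SZ, Z), mul(SSZ, SZ)))))))
  →18  S(S(S(add(add(S(add(Z, Z)), mul(SSZ, SZ)), mul(Z, add(add(SZ, Z), mul(SSZ, SZ)))))))
  →19  S(S(S(add(S(add(add(Z, Z), mul(SSZ, SZ))), mul(Z, add(add(SZ, Z), mul(SSZ, SZ)))))))
  →20  S(S(S(S(add(add(add(Z, Z), mul(SSZ, SZ)), mul(Z, add(add(SZ, Z), mul(SSZ, SZ))))))))
  →21  S(S(S(S(add(add(Z, mul(SSZ, SZ)), mul(Z, add(add(SZ, Z), mul(SSZ, SZ))))))))
  →22  S(S(S(S(add(mul(SSZ, SZ), mul(Z, add(add(SZ, Z), mul(SSZ, SZ))))))))
  →23  S(S(S(S(add(add(SZ, mul(SZ, SZ)), mul(Z, add(add(SZ, Z), mul(SSZ, SZ))))))))
  →24  S(S(S(S(add(S(add(Z, mul(SZ, SZ))), mul(Z, add(add(SZ, Z), mul(SSZ, SZ))))))))
  →25  S(S(S(S(S(add(add(Z, mul(SZ, SZ)), mul(Z, add(add(SZ, Z), mul(SSZ, SZ)))))))))
  →26  S(S(S(S(S(add(mul(SZ, SZ), mul(Z, add(add(SZ, Z), mul(SSZ, SZ)))))))))
  →27  S(S(S(S(S(add(add(SZ, mul(Z, SZ)), mul(Z, add(add(SZ, Z), mul(SSZ, SZ)))))))))
  →28  S(S(S(S(S(add(S(add(Z, mul(Z, SZ))), mul(Z, add(add(SZ, Z), mul(SSZ, SZ)))))))))
  →29  S(S(S(S(S(S(add(add(Z, mul(Z, SZ)), mul(Z, add(add(SZ, Z), mul(SSZ, SZ))))))))))
  →30  S(S(S(S(S(S(add(mul(Z, SZ), mul(Z, add(add(SZ, Z), mul(SSZ, SZ))))))))))
  →31  S(S(S(S(S(S(add(Z, mul(Z, add(add(SZ, Z), mul(SSZ, SZ))))))))))
  →32  S(S(S(S(S(S(mul(Z, add(add(SZ, Z), mul(SSZ, SZ)))))))))
  →33  S^6(Z)

Answer: YES — reaches normal form S^6(Z) in 33 ≤ 33 steps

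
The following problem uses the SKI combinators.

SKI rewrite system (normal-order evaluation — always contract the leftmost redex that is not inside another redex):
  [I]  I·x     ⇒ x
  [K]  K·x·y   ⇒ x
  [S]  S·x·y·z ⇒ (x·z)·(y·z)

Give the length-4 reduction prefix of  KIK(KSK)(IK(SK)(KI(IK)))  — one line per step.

Answer: after 4 steps: S(K(SK)(KI(IK)))

Derivation:
  start: KIK(KSK)(IK(SK)(KI(IK)))
  step 1: I(KSK)(IK(SK)(KI(IK)))
  step 2: KSK(IK(SK)(KI(IK)))
  step 3: S(IK(SK)(KI(IK)))
  step 4: S(K(SK)(KI(IK)))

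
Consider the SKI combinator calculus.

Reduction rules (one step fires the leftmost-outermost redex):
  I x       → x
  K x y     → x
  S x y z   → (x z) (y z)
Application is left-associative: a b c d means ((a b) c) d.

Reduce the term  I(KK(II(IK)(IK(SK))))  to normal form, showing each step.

  start: I(KK(II(IK)(IK(SK))))
  →1  KK(II(IK)(IK(SK)))
  →2  K

Answer: normal form = K  (in 2 steps)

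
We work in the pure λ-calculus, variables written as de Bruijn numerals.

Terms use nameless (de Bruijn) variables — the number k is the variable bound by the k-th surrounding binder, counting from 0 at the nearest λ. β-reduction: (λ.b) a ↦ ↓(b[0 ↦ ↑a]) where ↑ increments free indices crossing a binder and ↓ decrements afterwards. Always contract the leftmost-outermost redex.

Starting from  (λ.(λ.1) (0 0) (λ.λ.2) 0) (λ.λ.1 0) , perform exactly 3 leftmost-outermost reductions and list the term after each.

  start: (λ.(λ.1) (0 0) (λ.λ.2) 0) (λ.λ.1 0)
  →1  (λ.λ.λ.1 0) ((λ.λ.1 0) (λ.λ.1 0)) (λ.λ.λ.λ.1 0) (λ.λ.1 0)
  →2  (λ.λ.1 0) (λ.λ.λ.λ.1 0) (λ.λ.1 0)
  →3  (λ.(λ.λ.λ.λ.1 0) 0) (λ.λ.1 0)

Answer: after 3 steps: (λ.(λ.λ.λ.λ.1 0) 0) (λ.λ.1 0)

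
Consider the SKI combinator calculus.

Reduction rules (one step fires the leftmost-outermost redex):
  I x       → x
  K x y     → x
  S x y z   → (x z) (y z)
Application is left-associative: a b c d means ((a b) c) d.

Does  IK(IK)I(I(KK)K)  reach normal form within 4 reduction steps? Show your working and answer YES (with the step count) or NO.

  start: IK(IK)I(I(KK)K)
  [1] K(IK)I(I(KK)K)
  [2] IK(I(KK)K)
  [3] K(I(KK)K)
  [4] K(KKK)

Answer: NO — after 4 steps the term is K(KKK), not yet normal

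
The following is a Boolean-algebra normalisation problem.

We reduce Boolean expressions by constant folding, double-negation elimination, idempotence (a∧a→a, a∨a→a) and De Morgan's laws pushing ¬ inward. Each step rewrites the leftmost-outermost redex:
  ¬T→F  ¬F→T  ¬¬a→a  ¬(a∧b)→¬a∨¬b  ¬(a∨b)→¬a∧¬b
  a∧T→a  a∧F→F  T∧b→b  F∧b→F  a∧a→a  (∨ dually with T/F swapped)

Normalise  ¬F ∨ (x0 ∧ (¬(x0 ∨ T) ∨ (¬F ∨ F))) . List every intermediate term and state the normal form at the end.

  start: ¬F ∨ (x0 ∧ (¬(x0 ∨ T) ∨ (¬F ∨ F)))
  →1  T ∨ (x0 ∧ (¬(x0 ∨ T) ∨ (¬F ∨ F)))
  →2  T

Answer: normal form = T  (in 2 steps)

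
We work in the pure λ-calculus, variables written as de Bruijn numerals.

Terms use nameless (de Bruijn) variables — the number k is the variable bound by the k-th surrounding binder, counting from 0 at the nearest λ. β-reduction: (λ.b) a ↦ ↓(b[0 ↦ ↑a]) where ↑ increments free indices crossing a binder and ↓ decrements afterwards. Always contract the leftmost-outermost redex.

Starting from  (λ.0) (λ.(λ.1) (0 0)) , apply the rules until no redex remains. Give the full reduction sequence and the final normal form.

Answer: normal form = λ.0  (in 2 steps)

Working:
  start: (λ.0) (λ.(λ.1) (0 0))
  →1  λ.(λ.1) (0 0)
  →2  λ.0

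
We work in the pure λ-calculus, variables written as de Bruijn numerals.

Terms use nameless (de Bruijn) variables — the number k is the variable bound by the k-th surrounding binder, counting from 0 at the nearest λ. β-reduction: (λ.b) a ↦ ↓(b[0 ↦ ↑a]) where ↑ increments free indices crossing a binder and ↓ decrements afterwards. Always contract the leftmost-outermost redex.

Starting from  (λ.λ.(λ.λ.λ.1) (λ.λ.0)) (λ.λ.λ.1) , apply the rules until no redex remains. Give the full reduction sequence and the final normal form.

Answer: normal form = λ.λ.λ.1  (in 2 steps)

Reduction:
  start: (λ.λ.(λ.λ.λ.1) (λ.λ.0)) (λ.λ.λ.1)
  →1  λ.(λ.λ.λ.1) (λ.λ.0)
  →2  λ.λ.λ.1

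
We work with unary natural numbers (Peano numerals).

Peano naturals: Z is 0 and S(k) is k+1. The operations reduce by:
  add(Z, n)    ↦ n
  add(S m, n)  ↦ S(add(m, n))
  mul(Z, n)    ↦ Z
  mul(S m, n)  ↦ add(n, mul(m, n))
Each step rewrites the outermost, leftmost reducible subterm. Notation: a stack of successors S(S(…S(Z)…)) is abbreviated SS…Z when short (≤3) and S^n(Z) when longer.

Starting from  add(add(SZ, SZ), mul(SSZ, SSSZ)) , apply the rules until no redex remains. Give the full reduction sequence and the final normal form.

  start: add(add(SZ, SZ), mul(SSZ, SSSZ))
  step 1: add(S(add(Z, SZ)), mul(SSZ, SSSZ))
  step 2: S(add(add(Z, SZ), mul(SSZ, SSSZ)))
  step 3: S(add(SZ, mul(SSZ, SSSZ)))
  step 4: S(S(add(Z, mul(SSZ, SSSZ))))
  step 5: S(S(mul(SSZ, SSSZ)))
  step 6: S(S(add(SSSZ, mul(SZ, SSSZ))))
  step 7: S(S(S(add(SSZ, mul(SZ, SSSZ)))))
  step 8: S(S(S(S(add(SZ, mul(SZ, SSSZ))))))
  step 9: S(S(S(S(S(add(Z, mul(SZ, SSSZ)))))))
  step 10: S(S(S(S(S(mul(SZ, SSSZ))))))
  step 11: S(S(S(S(S(add(SSSZ, mul(Z, SSSZ)))))))
  step 12: S(S(S(S(S(S(add(SSZ, mul(Z, SSSZ))))))))
  step 13: S(S(S(S(S(S(S(add(SZ, mul(Z, SSSZ)))))))))
  step 14: S(S(S(S(S(S(S(S(add(Z, mul(Z, SSSZ))))))))))
  step 15: S(S(S(S(S(S(S(S(mul(Z, SSSZ)))))))))
  step 16: S^8(Z)

Answer: normal form = S^8(Z)  (in 16 steps)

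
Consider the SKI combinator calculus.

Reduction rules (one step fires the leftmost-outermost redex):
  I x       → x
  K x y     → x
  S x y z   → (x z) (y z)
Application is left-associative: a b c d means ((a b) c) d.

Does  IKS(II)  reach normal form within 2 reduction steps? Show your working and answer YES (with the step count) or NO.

Answer: YES — reaches normal form S in 2 ≤ 2 steps

Working:
  start: IKS(II)
  →1  KS(II)
  →2  S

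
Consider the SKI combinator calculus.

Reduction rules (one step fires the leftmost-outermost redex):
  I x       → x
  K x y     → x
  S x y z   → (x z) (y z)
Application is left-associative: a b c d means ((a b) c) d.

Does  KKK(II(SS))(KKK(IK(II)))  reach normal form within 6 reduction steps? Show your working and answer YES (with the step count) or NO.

Answer: YES — reaches normal form SS in 4 ≤ 6 steps

Derivation:
  start: KKK(II(SS))(KKK(IK(II)))
  →1  K(II(SS))(KKK(IK(II)))
  →2  II(SS)
  →3  I(SS)
  →4  SS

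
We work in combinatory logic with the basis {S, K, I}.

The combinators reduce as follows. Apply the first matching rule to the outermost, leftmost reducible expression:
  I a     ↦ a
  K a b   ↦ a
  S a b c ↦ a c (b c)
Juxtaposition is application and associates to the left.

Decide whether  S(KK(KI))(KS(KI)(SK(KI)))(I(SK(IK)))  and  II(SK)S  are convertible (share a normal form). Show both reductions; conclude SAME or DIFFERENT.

Term A:
  start: S(KK(KI))(KS(KI)(SK(KI)))(I(SK(IK)))
  →1  KK(KI)(I(SK(IK)))(KS(KI)(SK(KI))(I(SK(IK))))
  →2  K(I(SK(IK)))(KS(KI)(SK(KI))(I(SK(IK))))
  →3  I(SK(IK))
  →4  SK(IK)
  →5  SKK

Term B:
  start: II(SK)S
  →1  I(SK)S
  →2  SKS

Answer: DIFFERENT — A ⇓ SKK, B ⇓ SKS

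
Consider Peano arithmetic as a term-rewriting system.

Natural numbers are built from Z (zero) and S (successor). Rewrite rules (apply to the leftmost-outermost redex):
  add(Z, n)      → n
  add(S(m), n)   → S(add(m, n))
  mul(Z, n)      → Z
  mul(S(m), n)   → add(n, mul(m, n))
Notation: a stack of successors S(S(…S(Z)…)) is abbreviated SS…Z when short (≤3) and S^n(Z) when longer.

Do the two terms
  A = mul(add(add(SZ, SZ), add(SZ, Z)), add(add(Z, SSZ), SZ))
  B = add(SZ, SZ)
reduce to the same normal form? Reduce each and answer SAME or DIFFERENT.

Term A:
  start: mul(add(add(SZ, SZ), add(SZ, Z)), add(add(Z, SSZ), SZ))
  step 1: mul(add(S(add(Z, SZ)), add(SZ, Z)), add(add(Z, SSZ), SZ))
  step 2: mul(S(add(add(Z, SZ), add(SZ, Z))), add(add(Z, SSZ), SZ))
  step 3: add(add(add(Z, SSZ), SZ), mul(add(add(Z, SZ), add(SZ, Z)), add(add(Z, SSZ), SZ)))
  step 4: add(add(SSZ, SZ), mul(add(add(Z, SZ), add(SZ, Z)), add(add(Z, SSZ), SZ)))
  step 5: add(S(add(SZ, SZ)), mul(add(add(Z, SZ), add(SZ, Z)), add(add(Z, SSZ), SZ)))
  step 6: S(add(add(SZ, SZ), mul(add(add(Z, SZ), add(SZ, Z)), add(add(Z, SSZ), SZ))))
  step 7: S(add(S(add(Z, SZ)), mul(add(add(Z, SZ), add(SZ, Z)), add(add(Z, SSZ), SZ))))
  step 8: S(S(add(add(Z, SZ), mul(add(add(Z, SZ), add(SZ, Z)), add(add(Z, SSZ), SZ)))))
  step 9: S(S(add(SZ, mul(add(add(Z, SZ), add(SZ, Z)), add(add(Z, SSZ), SZ)))))
  step 10: S(S(S(add(Z, mul(add(add(Z, SZ), add(SZ, Z)), add(add(Z, SSZ), SZ))))))
  step 11: S(S(S(mul(add(add(Z, SZ), add(SZ, Z)), add(add(Z, SSZ), SZ)))))
  step 12: S(S(S(mul(add(SZ, add(SZ, Z)), add(add(Z, SSZ), SZ)))))
  step 13: S(S(S(mul(S(add(Z, add(SZ, Z))), add(add(Z, SSZ), SZ)))))
  step 14: S(S(S(add(add(add(Z, SSZ), SZ), mul(add(Z, add(SZ, Z)), add(add(Z, SSZ), SZ))))))
  step 15: S(S(S(add(add(SSZ, SZ), mul(add(Z, add(SZ, Z)), add(add(Z, SSZ), SZ))))))
  step 16: S(S(S(add(S(add(SZ, SZ)), mul(add(Z, add(SZ, Z)), add(add(Z, SSZ), SZ))))))
  step 17: S(S(S(S(add(add(SZ, SZ), mul(add(Z, add(SZ, Z)), add(add(Z, SSZ), SZ)))))))
  step 18: S(S(S(S(add(S(add(Z, SZ)), mul(add(Z, add(SZ, Z)), add(add(Z, SSZ), SZ)))))))
  step 19: S(S(S(S(S(add(add(Z, SZ), mul(add(Z, add(SZ, Z)), add(add(Z, SSZ), SZ))))))))
  step 20: S(S(S(S(S(add(SZ, mul(add(Z, add(SZ, Z)), add(add(Z, SSZ), SZ))))))))
  step 21: S(S(S(S(S(S(add(Z, mul(add(Z, add(SZ, Z)), add(add(Z, SSZ), SZ)))))))))
  step 22: S(S(S(S(S(S(mul(add(Z, add(SZ, Z)), add(add(Z, SSZ), SZ))))))))
  step 23: S(S(S(S(S(S(mul(add(SZ, Z), add(add(Z, SSZ), SZ))))))))
  step 24: S(S(S(S(S(S(mul(S(add(Z, Z)), add(add(Z, SSZ), SZ))))))))
  step 25: S(S(S(S(S(S(add(add(add(Z, SSZ), SZ), mul(add(Z, Z), add(add(Z, SSZ), SZ)))))))))
  step 26: S(S(S(S(S(S(add(add(SSZ, SZ), mul(add(Z, Z), add(add(Z, SSZ), SZ)))))))))
  step 27: S(S(S(S(S(S(add(S(add(SZ, SZ)), mul(add(Z, Z), add(add(Z, SSZ), SZ)))))))))
  step 28: S(S(S(S(S(S(S(add(add(SZ, SZ), mul(add(Z, Z), add(add(Z, SSZ), SZ))))))))))
  step 29: S(S(S(S(S(S(S(add(S(add(Z, SZ)), mul(add(Z, Z), add(add(Z, SSZ), SZ))))))))))
  step 30: S(S(S(S(S(S(S(S(add(add(Z, SZ), mul(add(Z, Z), add(add(Z, SSZ), SZ)))))))))))
  step 31: S(S(S(S(S(S(S(S(add(SZ, mul(add(Z, Z), add(add(Z, SSZ), SZ)))))))))))
  step 32: S(S(S(S(S(S(S(S(S(add(Z, mul(add(Z, Z), add(add(Z, SSZ), SZ))))))))))))
  step 33: S(S(S(S(S(S(S(S(S(mul(add(Z, Z), add(add(Z, SSZ), SZ)))))))))))
  step 34: S(S(S(S(S(S(S(S(S(mul(Z, add(add(Z, SSZ), SZ)))))))))))
  step 35: S^9(Z)

Term B:
  start: add(SZ, SZ)
  step 1: S(add(Z, SZ))
  step 2: SSZ

Answer: DIFFERENT — A ⇓ S^9(Z), B ⇓ SSZ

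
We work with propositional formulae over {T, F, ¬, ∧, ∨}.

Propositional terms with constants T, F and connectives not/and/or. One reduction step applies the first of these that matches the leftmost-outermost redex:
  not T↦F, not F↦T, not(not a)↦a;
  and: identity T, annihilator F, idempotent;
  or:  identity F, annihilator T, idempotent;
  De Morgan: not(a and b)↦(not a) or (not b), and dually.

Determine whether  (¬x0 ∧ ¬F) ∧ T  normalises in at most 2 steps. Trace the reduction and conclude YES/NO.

Answer: NO — after 2 steps the term is ¬x0 ∧ T, not yet normal

Derivation:
  start: (¬x0 ∧ ¬F) ∧ T
  [1] ¬x0 ∧ ¬F
  [2] ¬x0 ∧ T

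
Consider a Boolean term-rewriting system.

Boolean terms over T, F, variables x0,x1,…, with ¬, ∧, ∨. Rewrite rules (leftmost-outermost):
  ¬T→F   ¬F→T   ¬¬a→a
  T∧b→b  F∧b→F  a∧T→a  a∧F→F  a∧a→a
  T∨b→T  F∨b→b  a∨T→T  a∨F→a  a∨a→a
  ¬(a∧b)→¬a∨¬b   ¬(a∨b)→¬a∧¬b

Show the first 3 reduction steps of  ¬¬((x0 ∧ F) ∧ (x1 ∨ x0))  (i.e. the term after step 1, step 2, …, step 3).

Answer: after 3 steps: F

Working:
  start: ¬¬((x0 ∧ F) ∧ (x1 ∨ x0))
  [1] (x0 ∧ F) ∧ (x1 ∨ x0)
  [2] F ∧ (x1 ∨ x0)
  [3] F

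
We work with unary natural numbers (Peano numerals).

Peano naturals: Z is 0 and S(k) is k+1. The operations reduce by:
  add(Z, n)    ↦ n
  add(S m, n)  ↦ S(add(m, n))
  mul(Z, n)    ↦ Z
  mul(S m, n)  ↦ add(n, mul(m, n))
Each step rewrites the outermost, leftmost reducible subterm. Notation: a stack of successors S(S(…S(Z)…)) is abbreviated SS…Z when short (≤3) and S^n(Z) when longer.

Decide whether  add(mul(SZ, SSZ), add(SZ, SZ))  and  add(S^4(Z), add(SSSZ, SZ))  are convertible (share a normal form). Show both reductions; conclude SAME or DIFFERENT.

Answer: DIFFERENT — A ⇓ S^4(Z), B ⇓ S^8(Z)

Reduction:
Term A:
  start: add(mul(SZ, SSZ), add(SZ, SZ))
  step 1: add(add(SSZ, mul(Z, SSZ)), add(SZ, SZ))
  step 2: add(S(add(SZ, mul(Z, SSZ))), add(SZ, SZ))
  step 3: S(add(add(SZ, mul(Z, SSZ)), add(SZ, SZ)))
  step 4: S(add(S(add(Z, mul(Z, SSZ))), add(SZ, SZ)))
  step 5: S(S(add(add(Z, mul(Z, SSZ)), add(SZ, SZ))))
  step 6: S(S(add(mul(Z, SSZ), add(SZ, SZ))))
  step 7: S(S(add(Z, add(SZ, SZ))))
  step 8: S(S(add(SZ, SZ)))
  step 9: S(S(S(add(Z, SZ))))
  step 10: S^4(Z)

Term B:
  start: add(S^4(Z), add(SSSZ, SZ))
  step 1: S(add(SSSZ, add(SSSZ, SZ)))
  step 2: S(S(add(SSZ, add(SSSZ, SZ))))
  step 3: S(S(S(add(SZ, add(SSSZ, SZ)))))
  step 4: S(S(S(S(add(Z, add(SSSZ, SZ))))))
  step 5: S(S(S(S(add(SSSZ, SZ)))))
  step 6: S(S(S(S(S(add(SSZ, SZ))))))
  step 7: S(S(S(S(S(S(add(SZ, SZ)))))))
  step 8: S(S(S(S(S(S(S(add(Z, SZ))))))))
  step 9: S^8(Z)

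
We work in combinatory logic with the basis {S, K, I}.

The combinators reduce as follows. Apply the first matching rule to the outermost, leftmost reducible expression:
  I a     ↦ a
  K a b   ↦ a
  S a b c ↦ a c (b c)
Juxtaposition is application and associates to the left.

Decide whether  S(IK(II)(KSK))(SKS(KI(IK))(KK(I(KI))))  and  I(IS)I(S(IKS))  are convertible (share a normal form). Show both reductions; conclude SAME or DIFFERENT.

Term A:
  start: S(IK(II)(KSK))(SKS(KI(IK))(KK(I(KI))))
  →1  S(K(II)(KSK))(SKS(KI(IK))(KK(I(KI))))
  →2  S(II)(SKS(KI(IK))(KK(I(KI))))
  →3  SI(SKS(KI(IK))(KK(I(KI))))
  →4  SI(K(KI(IK))(S(KI(IK)))(KK(I(KI))))
  →5  SI(KI(IK)(KK(I(KI))))
  →6  SI(I(KK(I(KI))))
  →7  SI(KK(I(KI)))
  →8  SIK

Term B:
  start: I(IS)I(S(IKS))
  →1  ISI(S(IKS))
  →2  SI(S(IKS))
  →3  SI(S(KS))

Answer: DIFFERENT — A ⇓ SIK, B ⇓ SI(S(KS))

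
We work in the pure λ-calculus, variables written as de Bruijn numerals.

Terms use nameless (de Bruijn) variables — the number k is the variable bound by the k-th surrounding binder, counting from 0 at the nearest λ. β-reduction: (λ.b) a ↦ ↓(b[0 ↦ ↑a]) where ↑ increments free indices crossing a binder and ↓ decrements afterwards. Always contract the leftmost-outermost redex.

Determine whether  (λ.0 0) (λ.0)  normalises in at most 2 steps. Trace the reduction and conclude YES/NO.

  start: (λ.0 0) (λ.0)
  step 1: (λ.0) (λ.0)
  step 2: λ.0

Answer: YES — reaches normal form λ.0 in 2 ≤ 2 steps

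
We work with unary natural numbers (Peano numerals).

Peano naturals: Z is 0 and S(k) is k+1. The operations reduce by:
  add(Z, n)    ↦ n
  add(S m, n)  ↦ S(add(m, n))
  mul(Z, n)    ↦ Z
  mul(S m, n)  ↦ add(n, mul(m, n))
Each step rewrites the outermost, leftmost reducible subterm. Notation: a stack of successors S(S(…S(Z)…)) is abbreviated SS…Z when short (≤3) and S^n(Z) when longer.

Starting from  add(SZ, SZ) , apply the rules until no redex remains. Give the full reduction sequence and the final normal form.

  start: add(SZ, SZ)
  [1] S(add(Z, SZ))
  [2] SSZ

Answer: normal form = SSZ  (in 2 steps)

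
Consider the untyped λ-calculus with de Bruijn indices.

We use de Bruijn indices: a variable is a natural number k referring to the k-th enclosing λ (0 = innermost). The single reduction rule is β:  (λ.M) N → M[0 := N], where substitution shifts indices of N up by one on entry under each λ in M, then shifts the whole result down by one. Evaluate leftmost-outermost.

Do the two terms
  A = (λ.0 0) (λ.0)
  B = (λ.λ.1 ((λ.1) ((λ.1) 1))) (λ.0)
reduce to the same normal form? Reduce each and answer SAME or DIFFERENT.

Term A:
  start: (λ.0 0) (λ.0)
  →1  (λ.0) (λ.0)
  →2  λ.0

Term B:
  start: (λ.λ.1 ((λ.1) ((λ.1) 1))) (λ.0)
  →1  λ.(λ.0) ((λ.1) ((λ.1) (λ.0)))
  →2  λ.(λ.1) ((λ.1) (λ.0))
  →3  λ.0

Answer: SAME — A ⇓ λ.0, B ⇓ λ.0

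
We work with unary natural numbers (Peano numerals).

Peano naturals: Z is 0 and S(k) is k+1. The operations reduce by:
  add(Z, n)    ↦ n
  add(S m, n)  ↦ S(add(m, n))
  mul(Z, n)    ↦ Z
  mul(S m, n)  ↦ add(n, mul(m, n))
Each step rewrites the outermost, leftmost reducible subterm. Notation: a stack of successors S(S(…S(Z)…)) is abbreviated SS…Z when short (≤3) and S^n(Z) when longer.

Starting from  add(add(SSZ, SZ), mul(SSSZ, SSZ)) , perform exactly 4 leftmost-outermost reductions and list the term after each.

  start: add(add(SSZ, SZ), mul(SSSZ, SSZ))
  [1] add(S(add(SZ, SZ)), mul(SSSZ, SSZ))
  [2] S(add(add(SZ, SZ), mul(SSSZ, SSZ)))
  [3] S(add(S(add(Z, SZ)), mul(SSSZ, SSZ)))
  [4] S(S(add(add(Z, SZ), mul(SSSZ, SSZ))))

Answer: after 4 steps: S(S(add(add(Z, SZ), mul(SSSZ, SSZ))))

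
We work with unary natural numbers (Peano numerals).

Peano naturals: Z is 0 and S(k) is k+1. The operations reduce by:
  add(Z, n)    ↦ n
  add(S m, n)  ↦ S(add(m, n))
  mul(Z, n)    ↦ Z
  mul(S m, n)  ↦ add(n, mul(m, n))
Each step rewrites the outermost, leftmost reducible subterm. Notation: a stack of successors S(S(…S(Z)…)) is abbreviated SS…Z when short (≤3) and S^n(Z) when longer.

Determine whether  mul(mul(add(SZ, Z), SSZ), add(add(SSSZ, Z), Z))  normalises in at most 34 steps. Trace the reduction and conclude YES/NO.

  start: mul(mul(add(SZ, Z), SSZ), add(add(SSSZ, Z), Z))
  step 1: mul(mul(S(add(Z, Z)), SSZ), add(add(SSSZ, Z), Z))
  step 2: mul(add(SSZ, mul(add(Z, Z), SSZ)), add(add(SSSZ, Z), Z))
  step 3: mul(S(add(SZ, mul(add(Z, Z), SSZ))), add(add(SSSZ, Z), Z))
  step 4: add(add(add(SSSZ, Z), Z), mul(add(SZ, mul(add(Z, Z), SSZ)), add(add(SSSZ, Z), Z)))
  step 5: add(add(S(add(SSZ, Z)), Z), mul(add(SZ, mul(add(Z, Z), SSZ)), add(add(SSSZ, Z), Z)))
  step 6: add(S(add(add(SSZ, Z), Z)), mul(add(SZ, mul(add(Z, Z), SSZ)), add(add(SSSZ, Z), Z)))
  step 7: S(add(add(add(SSZ, Z), Z), mul(add(SZ, mul(add(Z, Z), SSZ)), add(add(SSSZ, Z), Z))))
  step 8: S(add(add(S(add(SZ, Z)), Z), mul(add(SZ, mul(add(Z, Z), SSZ)), add(add(SSSZ, Z), Z))))
  step 9: S(add(S(add(add(SZ, Z), Z)), mul(add(SZ, mul(add(Z, Z), SSZ)), add(add(SSSZ, Z), Z))))
  step 10: S(S(add(add(add(SZ, Z), Z), mul(add(SZ, mul(add(Z, Z), SSZ)), add(add(SSSZ, Z), Z)))))
  step 11: S(S(add(add(S(add(Z, Z)), Z), mul(add(SZ, mul(add(Z, Z), SSZ)), add(add(SSSZ, Z), Z)))))
  step 12: S(S(add(S(add(add(Z, Z), Z)), mul(add(SZ, mul(add(Z, Z), SSZ)), add(add(SSSZ, Z), Z)))))
  step 13: S(S(S(add(add(add(Z, Z), Z), mul(add(SZ, mul(add(Z, Z), SSZ)), add(add(SSSZ, Z), Z))))))
  step 14: S(S(S(add(add(Z, Z), mul(add(SZ, mul(add(Z, Z), SSZ)), add(add(SSSZ, Z), Z))))))
  step 15: S(S(S(add(Z, mul(add(SZ, mul(add(Z, Z), SSZ)), add(add(SSSZ, Z), Z))))))
  step 16: S(S(S(mul(add(SZ, mul(add(Z, Z), SSZ)), add(add(SSSZ, Z), Z)))))
  step 17: S(S(S(mul(S(add(Z, mul(add(Z, Z), SSZ))), add(add(SSSZ, Z), Z)))))
  step 18: S(S(S(add(add(add(SSSZ, Z), Z), mul(add(Z, mul(add(Z, Z), SSZ)), add(add(SSSZ, Z), Z))))))
  step 19: S(S(S(add(add(S(add(SSZ, Z)), Z), mul(add(Z, mul(add(Z, Z), SSZ)), add(add(SSSZ, Z), Z))))))
  step 20: S(S(S(add(S(add(add(SSZ, Z), Z)), mul(add(Z, mul(add(Z, Z), SSZ)), add(add(SSSZ, Z), Z))))))
  step 21: S(S(S(S(add(add(add(SSZ, Z), Z), mul(add(Z, mul(add(Z, Z), SSZ)), add(add(SSSZ, Z), Z)))))))
  step 22: S(S(S(S(add(add(S(add(SZ, Z)), Z), mul(add(Z, mul(add(Z, Z), SSZ)), add(add(SSSZ, Z), Z)))))))
  step 23: S(S(S(S(add(S(add(add(SZ, Z), Z)), mul(add(Z, mul(add(Z, Z), SSZ)), add(add(SSSZ, Z), Z)))))))
  step 24: S(S(S(S(S(add(add(add(SZ, Z), Z), mul(add(Z, mul(add(Z, Z), SSZ)), add(add(SSSZ, Z), Z))))))))
  step 25: S(S(S(S(S(add(add(S(add(Z, Z)), Z), mul(add(Z, mul(add(Z, Z), SSZ)), add(add(SSSZ, Z), Z))))))))
  step 26: S(S(S(S(S(add(S(add(add(Z, Z), Z)), mul(add(Z, mul(add(Z, Z), SSZ)), add(add(SSSZ, Z), Z))))))))
  step 27: S(S(S(S(S(S(add(add(add(Z, Z), Z), mul(add(Z, mul(add(Z, Z), SSZ)), add(add(SSSZ, Z), Z)))))))))
  step 28: S(S(S(S(S(S(add(add(Z, Z), mul(add(Z, mul(add(Z, Z), SSZ)), add(add(SSSZ, Z), Z)))))))))
  step 29: S(S(S(S(S(S(add(Z, mul(add(Z, mul(add(Z, Z), SSZ)), add(add(SSSZ, Z), Z)))))))))
  step 30: S(S(S(S(S(S(mul(add(Z, mul(add(Z, Z), SSZ)), add(add(SSSZ, Z), Z))))))))
  step 31: S(S(S(S(S(S(mul(mul(add(Z, Z), SSZ), add(add(SSSZ, Z), Z))))))))
  step 32: S(S(S(S(S(S(mul(mul(Z, SSZ), add(add(SSSZ, Z), Z))))))))
  step 33: S(S(S(S(S(S(mul(Z, add(add(SSSZ, Z), Z))))))))
  step 34: S^6(Z)

Answer: YES — reaches normal form S^6(Z) in 34 ≤ 34 steps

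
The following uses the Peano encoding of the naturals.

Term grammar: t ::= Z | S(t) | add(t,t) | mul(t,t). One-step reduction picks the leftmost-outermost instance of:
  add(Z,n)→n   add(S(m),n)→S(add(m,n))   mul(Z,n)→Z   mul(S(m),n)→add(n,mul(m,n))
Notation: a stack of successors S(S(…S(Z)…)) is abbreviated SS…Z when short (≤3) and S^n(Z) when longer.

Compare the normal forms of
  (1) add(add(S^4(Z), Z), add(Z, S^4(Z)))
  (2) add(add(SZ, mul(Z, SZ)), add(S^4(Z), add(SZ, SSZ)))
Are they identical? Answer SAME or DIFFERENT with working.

Term A:
  start: add(add(S^4(Z), Z), add(Z, S^4(Z)))
  step 1: add(S(add(SSSZ, Z)), add(Z, S^4(Z)))
  step 2: S(add(add(SSSZ, Z), add(Z, S^4(Z))))
  step 3: S(add(S(add(SSZ, Z)), add(Z, S^4(Z))))
  step 4: S(S(add(add(SSZ, Z), add(Z, S^4(Z)))))
  step 5: S(S(add(S(add(SZ, Z)), add(Z, S^4(Z)))))
  step 6: S(S(S(add(add(SZ, Z), add(Z, S^4(Z))))))
  step 7: S(S(S(add(S(add(Z, Z)), add(Z, S^4(Z))))))
  step 8: S(S(S(S(add(add(Z, Z), add(Z, S^4(Z)))))))
  step 9: S(S(S(S(add(Z, add(Z, S^4(Z)))))))
  step 10: S(S(S(S(add(Z, S^4(Z))))))
  step 11: S^8(Z)

Term B:
  start: add(add(SZ, mul(Z, SZ)), add(S^4(Z), add(SZ, SSZ)))
  step 1: add(S(add(Z, mul(Z, SZ))), add(S^4(Z), add(SZ, SSZ)))
  step 2: S(add(add(Z, mul(Z, SZ)), add(S^4(Z), add(SZ, SSZ))))
  step 3: S(add(mul(Z, SZ), add(S^4(Z), add(SZ, SSZ))))
  step 4: S(add(Z, add(S^4(Z), add(SZ, SSZ))))
  step 5: S(add(S^4(Z), add(SZ, SSZ)))
  step 6: S(S(add(SSSZ, add(SZ, SSZ))))
  step 7: S(S(S(add(SSZ, add(SZ, SSZ)))))
  step 8: S(S(S(S(add(SZ, add(SZ, SSZ))))))
  step 9: S(S(S(S(S(add(Z, add(SZ, SSZ)))))))
  step 10: S(S(S(S(S(add(SZ, SSZ))))))
  step 11: S(S(S(S(S(S(add(Z, SSZ)))))))
  step 12: S^8(Z)

Answer: SAME — A ⇓ S^8(Z), B ⇓ S^8(Z)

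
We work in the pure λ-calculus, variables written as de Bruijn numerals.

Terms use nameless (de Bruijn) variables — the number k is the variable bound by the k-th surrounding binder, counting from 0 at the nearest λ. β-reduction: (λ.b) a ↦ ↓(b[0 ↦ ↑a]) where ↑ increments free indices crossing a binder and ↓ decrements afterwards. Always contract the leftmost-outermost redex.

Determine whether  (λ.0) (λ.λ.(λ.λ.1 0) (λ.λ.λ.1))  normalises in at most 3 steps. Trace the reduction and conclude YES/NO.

  start: (λ.0) (λ.λ.(λ.λ.1 0) (λ.λ.λ.1))
  →1  λ.λ.(λ.λ.1 0) (λ.λ.λ.1)
  →2  λ.λ.λ.(λ.λ.λ.1) 0
  →3  λ.λ.λ.λ.λ.1

Answer: YES — reaches normal form λ.λ.λ.λ.λ.1 in 3 ≤ 3 steps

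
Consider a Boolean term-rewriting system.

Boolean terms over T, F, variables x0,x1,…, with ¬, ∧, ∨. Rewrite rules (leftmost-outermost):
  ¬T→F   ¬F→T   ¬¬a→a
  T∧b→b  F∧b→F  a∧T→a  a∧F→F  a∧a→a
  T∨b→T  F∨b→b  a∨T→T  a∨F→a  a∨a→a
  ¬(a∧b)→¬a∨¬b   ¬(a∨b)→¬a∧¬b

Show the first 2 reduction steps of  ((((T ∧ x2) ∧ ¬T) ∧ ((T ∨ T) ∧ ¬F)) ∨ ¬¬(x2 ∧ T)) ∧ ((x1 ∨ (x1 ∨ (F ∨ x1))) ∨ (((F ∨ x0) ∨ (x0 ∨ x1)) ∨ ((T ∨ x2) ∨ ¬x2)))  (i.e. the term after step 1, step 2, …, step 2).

Answer: after 2 steps: (((x2 ∧ F) ∧ ((T ∨ T) ∧ ¬F)) ∨ ¬¬(x2 ∧ T)) ∧ ((x1 ∨ (x1 ∨ (F ∨ x1))) ∨ (((F ∨ x0) ∨ (x0 ∨ x1)) ∨ ((T ∨ x2) ∨ ¬x2)))

Derivation:
  start: ((((T ∧ x2) ∧ ¬T) ∧ ((T ∨ T) ∧ ¬F)) ∨ ¬¬(x2 ∧ T)) ∧ ((x1 ∨ (x1 ∨ (F ∨ x1))) ∨ (((F ∨ x0) ∨ (x0 ∨ x1)) ∨ ((T ∨ x2) ∨ ¬x2)))
  [1] (((x2 ∧ ¬T) ∧ ((T ∨ T) ∧ ¬F)) ∨ ¬¬(x2 ∧ T)) ∧ ((x1 ∨ (x1 ∨ (F ∨ x1))) ∨ (((F ∨ x0) ∨ (x0 ∨ x1)) ∨ ((T ∨ x2) ∨ ¬x2)))
  [2] (((x2 ∧ F) ∧ ((T ∨ T) ∧ ¬F)) ∨ ¬¬(x2 ∧ T)) ∧ ((x1 ∨ (x1 ∨ (F ∨ x1))) ∨ (((F ∨ x0) ∨ (x0 ∨ x1)) ∨ ((T ∨ x2) ∨ ¬x2)))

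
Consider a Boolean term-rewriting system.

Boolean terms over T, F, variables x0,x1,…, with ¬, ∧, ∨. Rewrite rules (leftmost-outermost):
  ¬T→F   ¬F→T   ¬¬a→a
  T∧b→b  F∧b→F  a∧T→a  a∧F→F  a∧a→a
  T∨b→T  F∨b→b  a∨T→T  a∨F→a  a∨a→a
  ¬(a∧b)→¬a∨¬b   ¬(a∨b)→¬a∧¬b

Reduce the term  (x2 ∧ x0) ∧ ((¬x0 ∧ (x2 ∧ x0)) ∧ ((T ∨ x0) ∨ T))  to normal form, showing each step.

  start: (x2 ∧ x0) ∧ ((¬x0 ∧ (x2 ∧ x0)) ∧ ((T ∨ x0) ∨ T))
  [1] (x2 ∧ x0) ∧ ((¬x0 ∧ (x2 ∧ x0)) ∧ T)
  [2] (x2 ∧ x0) ∧ (¬x0 ∧ (x2 ∧ x0))

Answer: normal form = (x2 ∧ x0) ∧ (¬x0 ∧ (x2 ∧ x0))  (in 2 steps)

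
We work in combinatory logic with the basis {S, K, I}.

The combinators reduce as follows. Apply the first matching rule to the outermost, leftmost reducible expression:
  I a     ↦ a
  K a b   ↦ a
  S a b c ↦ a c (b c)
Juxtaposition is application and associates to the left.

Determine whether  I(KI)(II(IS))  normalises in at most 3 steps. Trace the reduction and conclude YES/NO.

  start: I(KI)(II(IS))
  →1  KI(II(IS))
  →2  I

Answer: YES — reaches normal form I in 2 ≤ 3 steps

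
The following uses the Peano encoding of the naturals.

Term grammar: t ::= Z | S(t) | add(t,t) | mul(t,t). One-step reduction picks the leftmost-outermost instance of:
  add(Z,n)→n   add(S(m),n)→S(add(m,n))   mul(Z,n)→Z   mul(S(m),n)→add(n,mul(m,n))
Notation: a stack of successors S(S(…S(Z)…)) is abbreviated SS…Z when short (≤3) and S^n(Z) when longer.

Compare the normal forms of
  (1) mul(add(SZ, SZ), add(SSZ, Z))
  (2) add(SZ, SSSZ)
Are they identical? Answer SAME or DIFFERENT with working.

Answer: SAME — A ⇓ S^4(Z), B ⇓ S^4(Z)

Working:
Term A:
  start: mul(add(SZ, SZ), add(SSZ, Z))
  →1  mul(S(add(Z, SZ)), add(SSZ, Z))
  →2  add(add(SSZ, Z), mul(add(Z, SZ), add(SSZ, Z)))
  →3  add(S(add(SZ, Z)), mul(add(Z, SZ), add(SSZ, Z)))
  →4  S(add(add(SZ, Z), mul(add(Z, SZ), add(SSZ, Z))))
  →5  S(add(S(add(Z, Z)), mul(add(Z, SZ), add(SSZ, Z))))
  →6  S(S(add(add(Z, Z), mul(add(Z, SZ), add(SSZ, Z)))))
  →7  S(S(add(Z, mul(add(Z, SZ), add(SSZ, Z)))))
  →8  S(S(mul(add(Z, SZ), add(SSZ, Z))))
  →9  S(S(mul(SZ, add(SSZ, Z))))
  →10  S(S(add(add(SSZ, Z), mul(Z, add(SSZ, Z)))))
  →11  S(S(add(S(add(SZ, Z)), mul(Z, add(SSZ, Z)))))
  →12  S(S(S(add(add(SZ, Z), mul(Z, add(SSZ, Z))))))
  →13  S(S(S(add(S(add(Z, Z)), mul(Z, add(SSZ, Z))))))
  →14  S(S(S(S(add(add(Z, Z), mul(Z, add(SSZ, Z)))))))
  →15  S(S(S(S(add(Z, mul(Z, add(SSZ, Z)))))))
  →16  S(S(S(S(mul(Z, add(SSZ, Z))))))
  →17  S^4(Z)

Term B:
  start: add(SZ, SSSZ)
  →1  S(add(Z, SSSZ))
  →2  S^4(Z)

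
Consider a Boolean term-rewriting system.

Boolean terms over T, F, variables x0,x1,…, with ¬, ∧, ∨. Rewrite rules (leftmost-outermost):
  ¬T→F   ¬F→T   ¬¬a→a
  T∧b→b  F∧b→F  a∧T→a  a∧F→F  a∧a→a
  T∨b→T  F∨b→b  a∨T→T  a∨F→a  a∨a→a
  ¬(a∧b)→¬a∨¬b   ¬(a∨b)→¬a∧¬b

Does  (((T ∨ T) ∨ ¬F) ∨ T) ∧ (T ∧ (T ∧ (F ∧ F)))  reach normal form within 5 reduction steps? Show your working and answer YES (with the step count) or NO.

Answer: YES — reaches normal form F in 5 ≤ 5 steps

Working:
  start: (((T ∨ T) ∨ ¬F) ∨ T) ∧ (T ∧ (T ∧ (F ∧ F)))
  step 1: T ∧ (T ∧ (T ∧ (F ∧ F)))
  step 2: T ∧ (T ∧ (F ∧ F))
  step 3: T ∧ (F ∧ F)
  step 4: F ∧ F
  step 5: F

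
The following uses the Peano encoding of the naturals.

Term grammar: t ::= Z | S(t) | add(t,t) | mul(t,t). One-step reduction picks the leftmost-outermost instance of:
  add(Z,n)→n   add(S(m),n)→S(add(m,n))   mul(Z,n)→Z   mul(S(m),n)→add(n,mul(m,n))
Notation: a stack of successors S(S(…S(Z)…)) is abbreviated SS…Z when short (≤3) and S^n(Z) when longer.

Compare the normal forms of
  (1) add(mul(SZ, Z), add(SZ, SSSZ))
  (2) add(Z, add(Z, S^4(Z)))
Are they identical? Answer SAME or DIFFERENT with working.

Answer: SAME — A ⇓ S^4(Z), B ⇓ S^4(Z)

Derivation:
Term A:
  start: add(mul(SZ, Z), add(SZ, SSSZ))
  →1  add(add(Z, mul(Z, Z)), add(SZ, SSSZ))
  →2  add(mul(Z, Z), add(SZ, SSSZ))
  →3  add(Z, add(SZ, SSSZ))
  →4  add(SZ, SSSZ)
  →5  S(add(Z, SSSZ))
  →6  S^4(Z)

Term B:
  start: add(Z, add(Z, S^4(Z)))
  →1  add(Z, S^4(Z))
  →2  S^4(Z)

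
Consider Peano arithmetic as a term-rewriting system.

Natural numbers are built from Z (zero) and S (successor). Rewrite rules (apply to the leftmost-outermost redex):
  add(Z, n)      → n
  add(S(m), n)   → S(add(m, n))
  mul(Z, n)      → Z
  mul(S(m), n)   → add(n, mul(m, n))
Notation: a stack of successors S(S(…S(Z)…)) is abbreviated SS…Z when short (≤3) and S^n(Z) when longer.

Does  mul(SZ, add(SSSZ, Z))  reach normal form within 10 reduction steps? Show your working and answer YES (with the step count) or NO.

  start: mul(SZ, add(SSSZ, Z))
  step 1: add(add(SSSZ, Z), mul(Z, add(SSSZ, Z)))
  step 2: add(S(add(SSZ, Z)), mul(Z, add(SSSZ, Z)))
  step 3: S(add(add(SSZ, Z), mul(Z, add(SSSZ, Z))))
  step 4: S(add(S(add(SZ, Z)), mul(Z, add(SSSZ, Z))))
  step 5: S(S(add(add(SZ, Z), mul(Z, add(SSSZ, Z)))))
  step 6: S(S(add(S(add(Z, Z)), mul(Z, add(SSSZ, Z)))))
  step 7: S(S(S(add(add(Z, Z), mul(Z, add(SSSZ, Z))))))
  step 8: S(S(S(add(Z, mul(Z, add(SSSZ, Z))))))
  step 9: S(S(S(mul(Z, add(SSSZ, Z)))))
  step 10: SSSZ

Answer: YES — reaches normal form SSSZ in 10 ≤ 10 steps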